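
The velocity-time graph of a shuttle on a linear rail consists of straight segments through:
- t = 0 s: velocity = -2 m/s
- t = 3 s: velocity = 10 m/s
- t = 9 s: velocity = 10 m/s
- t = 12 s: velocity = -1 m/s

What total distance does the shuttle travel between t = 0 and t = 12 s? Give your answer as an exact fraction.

Distance (not displacement) is the total path length: add the absolute areas under v-t.
0–3 s: v = 0 at t = 0.5 s; triangle areas 0.5 + 12.5 = 13 m
3–9 s: |10| × 6 = 60 m
9–12 s: v = 0 at t = 129/11 s; triangle areas 150/11 + 3/22 = 303/22 m
Total distance = 1909/22 m

1909/22 m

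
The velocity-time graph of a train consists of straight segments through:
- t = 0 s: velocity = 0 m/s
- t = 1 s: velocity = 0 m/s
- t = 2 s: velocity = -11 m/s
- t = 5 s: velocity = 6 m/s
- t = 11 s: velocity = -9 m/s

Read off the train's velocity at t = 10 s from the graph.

On 5–11 s the graph is linear from 6 to -9 m/s: v(10) = 6 + (-9 − 6)·(10 − 5)/(11 − 5) = -6.5 m/s.

-6.5 m/s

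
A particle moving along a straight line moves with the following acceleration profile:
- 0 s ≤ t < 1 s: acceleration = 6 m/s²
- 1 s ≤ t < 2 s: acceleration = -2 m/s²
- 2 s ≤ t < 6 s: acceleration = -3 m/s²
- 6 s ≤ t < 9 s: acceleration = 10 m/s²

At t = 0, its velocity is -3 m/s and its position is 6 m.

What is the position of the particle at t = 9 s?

0 m

On each constant-a segment, Δv = aΔt and Δx = v₀Δt + ½aΔt²; chain segment to segment.
0–1 s: v starts -3 m/s; Δx = -3·1 + ½·6·1² = 0 m; v ends 3 m/s.
1–2 s: v starts 3 m/s; Δx = 3·1 + ½·-2·1² = 2 m; v ends 1 m/s.
2–6 s: v starts 1 m/s; Δx = 1·4 + ½·-3·4² = -20 m; v ends -11 m/s.
6–9 s: v starts -11 m/s; Δx = -11·3 + ½·10·3² = 12 m; v ends 19 m/s.
x(9) = 6 + Σ Δx = 0 m.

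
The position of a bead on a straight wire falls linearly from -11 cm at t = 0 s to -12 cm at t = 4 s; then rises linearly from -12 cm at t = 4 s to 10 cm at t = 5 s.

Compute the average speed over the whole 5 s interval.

4.6 cm/s

Average speed = (total path length)/(elapsed time); on a piecewise-linear x-t graph the path length is Σ|Δx|.
0–4 s: |Δx| = |-12 − -11| = 1 cm
4–5 s: |Δx| = |10 − -12| = 22 cm
Total path = 23 cm; average speed = 23/5 = 4.6 cm/s.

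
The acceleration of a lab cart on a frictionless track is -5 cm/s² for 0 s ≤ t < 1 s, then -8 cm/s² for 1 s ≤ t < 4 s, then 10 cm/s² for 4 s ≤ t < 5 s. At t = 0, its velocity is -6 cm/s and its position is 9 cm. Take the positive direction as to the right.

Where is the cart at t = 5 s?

-98.5 cm

On each constant-a segment, Δv = aΔt and Δx = v₀Δt + ½aΔt²; chain segment to segment.
0–1 s: v starts -6 cm/s; Δx = -6·1 + ½·-5·1² = -8.5 cm; v ends -11 cm/s.
1–4 s: v starts -11 cm/s; Δx = -11·3 + ½·-8·3² = -69 cm; v ends -35 cm/s.
4–5 s: v starts -35 cm/s; Δx = -35·1 + ½·10·1² = -30 cm; v ends -25 cm/s.
x(5) = 9 + Σ Δx = -98.5 cm.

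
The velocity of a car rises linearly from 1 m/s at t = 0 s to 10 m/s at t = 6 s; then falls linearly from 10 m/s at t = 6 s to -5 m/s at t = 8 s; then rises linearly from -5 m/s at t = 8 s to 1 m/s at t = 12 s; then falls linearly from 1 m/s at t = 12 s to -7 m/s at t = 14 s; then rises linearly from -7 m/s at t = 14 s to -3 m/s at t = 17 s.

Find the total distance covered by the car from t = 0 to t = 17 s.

Distance (not displacement) is the total path length: add the absolute areas under v-t.
0–6 s: |½(1 + 10)(6)| = 33 m
6–8 s: v = 0 at t = 22/3 s; triangle areas 20/3 + 5/3 = 25/3 m
8–12 s: v = 0 at t = 34/3 s; triangle areas 25/3 + 1/3 = 26/3 m
12–14 s: v = 0 at t = 12.25 s; triangle areas 0.125 + 6.125 = 6.25 m
14–17 s: |½(-7 + -3)(3)| = 15 m
Total distance = 71.25 m

71.25 m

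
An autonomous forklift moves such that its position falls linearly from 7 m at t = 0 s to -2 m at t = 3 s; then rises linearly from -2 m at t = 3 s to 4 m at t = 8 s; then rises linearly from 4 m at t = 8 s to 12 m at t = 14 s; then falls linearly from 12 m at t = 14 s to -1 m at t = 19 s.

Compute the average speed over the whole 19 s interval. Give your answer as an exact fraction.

36/19 m/s

Average speed = (total path length)/(elapsed time); on a piecewise-linear x-t graph the path length is Σ|Δx|.
0–3 s: |Δx| = |-2 − 7| = 9 m
3–8 s: |Δx| = |4 − -2| = 6 m
8–14 s: |Δx| = |12 − 4| = 8 m
14–19 s: |Δx| = |-1 − 12| = 13 m
Total path = 36 m; average speed = 36/19 = 36/19 m/s.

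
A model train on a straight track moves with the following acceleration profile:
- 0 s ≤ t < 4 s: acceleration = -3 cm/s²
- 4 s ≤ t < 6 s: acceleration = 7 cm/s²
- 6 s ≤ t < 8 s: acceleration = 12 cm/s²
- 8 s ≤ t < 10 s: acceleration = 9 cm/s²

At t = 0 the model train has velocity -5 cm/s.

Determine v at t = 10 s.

39 cm/s

Δv equals the area under the a-t graph; then v = v₀ + Δv.
0–4 s: -3 × 4 = -12 cm/s
4–6 s: 7 × 2 = 14 cm/s
6–8 s: 12 × 2 = 24 cm/s
8–10 s: 9 × 2 = 18 cm/s
Δv = 44 cm/s, so v(10) = -5 + (44) = 39 cm/s.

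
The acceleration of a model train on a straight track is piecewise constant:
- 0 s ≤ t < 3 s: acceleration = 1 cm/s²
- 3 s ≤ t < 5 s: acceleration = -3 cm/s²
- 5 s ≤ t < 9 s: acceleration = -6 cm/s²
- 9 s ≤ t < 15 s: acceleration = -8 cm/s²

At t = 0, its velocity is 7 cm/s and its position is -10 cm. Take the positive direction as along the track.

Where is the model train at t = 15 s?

-266.5 cm

On each constant-a segment, Δv = aΔt and Δx = v₀Δt + ½aΔt²; chain segment to segment.
0–3 s: v starts 7 cm/s; Δx = 7·3 + ½·1·3² = 25.5 cm; v ends 10 cm/s.
3–5 s: v starts 10 cm/s; Δx = 10·2 + ½·-3·2² = 14 cm; v ends 4 cm/s.
5–9 s: v starts 4 cm/s; Δx = 4·4 + ½·-6·4² = -32 cm; v ends -20 cm/s.
9–15 s: v starts -20 cm/s; Δx = -20·6 + ½·-8·6² = -264 cm; v ends -68 cm/s.
x(15) = -10 + Σ Δx = -266.5 cm.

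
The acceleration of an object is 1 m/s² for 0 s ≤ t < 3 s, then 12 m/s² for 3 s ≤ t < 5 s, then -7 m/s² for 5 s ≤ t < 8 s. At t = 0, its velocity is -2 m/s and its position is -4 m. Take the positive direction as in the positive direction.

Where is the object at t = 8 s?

On each constant-a segment, Δv = aΔt and Δx = v₀Δt + ½aΔt²; chain segment to segment.
0–3 s: v starts -2 m/s; Δx = -2·3 + ½·1·3² = -1.5 m; v ends 1 m/s.
3–5 s: v starts 1 m/s; Δx = 1·2 + ½·12·2² = 26 m; v ends 25 m/s.
5–8 s: v starts 25 m/s; Δx = 25·3 + ½·-7·3² = 43.5 m; v ends 4 m/s.
x(8) = -4 + Σ Δx = 64 m.

64 m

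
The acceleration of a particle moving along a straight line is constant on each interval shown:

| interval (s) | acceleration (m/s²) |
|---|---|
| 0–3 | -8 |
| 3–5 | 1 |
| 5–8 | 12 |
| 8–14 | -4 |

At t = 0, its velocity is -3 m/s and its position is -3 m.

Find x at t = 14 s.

-127 m

On each constant-a segment, Δv = aΔt and Δx = v₀Δt + ½aΔt²; chain segment to segment.
0–3 s: v starts -3 m/s; Δx = -3·3 + ½·-8·3² = -45 m; v ends -27 m/s.
3–5 s: v starts -27 m/s; Δx = -27·2 + ½·1·2² = -52 m; v ends -25 m/s.
5–8 s: v starts -25 m/s; Δx = -25·3 + ½·12·3² = -21 m; v ends 11 m/s.
8–14 s: v starts 11 m/s; Δx = 11·6 + ½·-4·6² = -6 m; v ends -13 m/s.
x(14) = -3 + Σ Δx = -127 m.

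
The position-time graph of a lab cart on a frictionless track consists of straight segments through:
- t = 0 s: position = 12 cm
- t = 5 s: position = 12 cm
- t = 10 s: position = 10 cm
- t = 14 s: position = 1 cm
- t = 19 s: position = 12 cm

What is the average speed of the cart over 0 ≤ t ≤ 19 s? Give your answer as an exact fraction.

22/19 cm/s

Average speed = (total path length)/(elapsed time); on a piecewise-linear x-t graph the path length is Σ|Δx|.
0–5 s: |Δx| = |12 − 12| = 0 cm
5–10 s: |Δx| = |10 − 12| = 2 cm
10–14 s: |Δx| = |1 − 10| = 9 cm
14–19 s: |Δx| = |12 − 1| = 11 cm
Total path = 22 cm; average speed = 22/19 = 22/19 cm/s.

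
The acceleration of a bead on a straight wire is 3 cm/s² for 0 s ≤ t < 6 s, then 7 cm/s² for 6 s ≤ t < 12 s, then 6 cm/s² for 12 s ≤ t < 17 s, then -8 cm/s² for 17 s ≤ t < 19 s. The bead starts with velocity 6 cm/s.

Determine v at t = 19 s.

Δv equals the area under the a-t graph; then v = v₀ + Δv.
0–6 s: 3 × 6 = 18 cm/s
6–12 s: 7 × 6 = 42 cm/s
12–17 s: 6 × 5 = 30 cm/s
17–19 s: -8 × 2 = -16 cm/s
Δv = 74 cm/s, so v(19) = 6 + (74) = 80 cm/s.

80 cm/s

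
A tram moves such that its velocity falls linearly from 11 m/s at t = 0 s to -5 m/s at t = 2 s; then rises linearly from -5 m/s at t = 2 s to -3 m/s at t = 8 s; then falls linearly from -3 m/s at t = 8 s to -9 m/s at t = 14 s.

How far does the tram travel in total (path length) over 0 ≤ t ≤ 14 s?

69.125 m

Distance (not displacement) is the total path length: add the absolute areas under v-t.
0–2 s: v = 0 at t = 1.375 s; triangle areas 7.5625 + 1.5625 = 9.125 m
2–8 s: |½(-5 + -3)(6)| = 24 m
8–14 s: |½(-3 + -9)(6)| = 36 m
Total distance = 69.125 m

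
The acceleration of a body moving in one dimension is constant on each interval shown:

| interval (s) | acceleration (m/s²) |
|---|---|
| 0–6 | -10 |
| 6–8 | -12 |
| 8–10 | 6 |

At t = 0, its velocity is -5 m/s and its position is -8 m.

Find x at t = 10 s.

On each constant-a segment, Δv = aΔt and Δx = v₀Δt + ½aΔt²; chain segment to segment.
0–6 s: v starts -5 m/s; Δx = -5·6 + ½·-10·6² = -210 m; v ends -65 m/s.
6–8 s: v starts -65 m/s; Δx = -65·2 + ½·-12·2² = -154 m; v ends -89 m/s.
8–10 s: v starts -89 m/s; Δx = -89·2 + ½·6·2² = -166 m; v ends -77 m/s.
x(10) = -8 + Σ Δx = -538 m.

-538 m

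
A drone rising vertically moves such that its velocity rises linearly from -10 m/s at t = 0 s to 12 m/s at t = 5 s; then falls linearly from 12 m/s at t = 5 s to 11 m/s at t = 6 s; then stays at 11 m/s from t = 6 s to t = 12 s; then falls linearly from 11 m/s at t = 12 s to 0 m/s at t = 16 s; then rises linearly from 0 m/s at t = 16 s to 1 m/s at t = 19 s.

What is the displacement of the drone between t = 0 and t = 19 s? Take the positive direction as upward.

Displacement is the signed area under the v-t curve.
0–5 s: ½(-10 + 12)(5) = 5 m
5–6 s: ½(12 + 11)(1) = 11.5 m
6–12 s: 11 × 6 = 66 m
12–16 s: ½(11 + 0)(4) = 22 m
16–19 s: ½(0 + 1)(3) = 1.5 m
Net displacement = 106 m

106 m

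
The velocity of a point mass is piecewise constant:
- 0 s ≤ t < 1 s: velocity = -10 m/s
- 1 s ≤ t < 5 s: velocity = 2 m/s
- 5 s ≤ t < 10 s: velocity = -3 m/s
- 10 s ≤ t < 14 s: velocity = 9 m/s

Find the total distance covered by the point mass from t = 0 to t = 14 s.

Distance (not displacement) is the total path length: add the absolute areas under v-t.
0–1 s: |-10| × 1 = 10 m
1–5 s: |2| × 4 = 8 m
5–10 s: |-3| × 5 = 15 m
10–14 s: |9| × 4 = 36 m
Total distance = 69 m

69 m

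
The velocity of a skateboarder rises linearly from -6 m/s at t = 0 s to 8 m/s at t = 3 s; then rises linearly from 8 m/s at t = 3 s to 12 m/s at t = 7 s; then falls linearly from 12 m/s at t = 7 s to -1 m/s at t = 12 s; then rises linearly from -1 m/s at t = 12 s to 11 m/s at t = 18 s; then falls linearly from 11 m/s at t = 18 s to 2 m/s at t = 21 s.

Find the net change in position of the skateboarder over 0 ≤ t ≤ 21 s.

Displacement is the signed area under the v-t curve.
0–3 s: ½(-6 + 8)(3) = 3 m
3–7 s: ½(8 + 12)(4) = 40 m
7–12 s: ½(12 + -1)(5) = 27.5 m
12–18 s: ½(-1 + 11)(6) = 30 m
18–21 s: ½(11 + 2)(3) = 19.5 m
Net displacement = 120 m

120 m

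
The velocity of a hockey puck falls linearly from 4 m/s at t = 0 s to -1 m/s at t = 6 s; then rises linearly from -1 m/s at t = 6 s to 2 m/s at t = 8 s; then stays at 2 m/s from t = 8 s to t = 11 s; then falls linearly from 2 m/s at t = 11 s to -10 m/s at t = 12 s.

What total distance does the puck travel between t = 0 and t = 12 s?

Total distance travelled is ∫|v| dt — sum the magnitudes of each area piece.
0–6 s: v = 0 at t = 4.8 s; triangle areas 9.6 + 0.6 = 10.2 m
6–8 s: v = 0 at t = 20/3 s; triangle areas 1/3 + 4/3 = 5/3 m
8–11 s: |2| × 3 = 6 m
11–12 s: v = 0 at t = 67/6 s; triangle areas 1/6 + 25/6 = 13/3 m
Total distance = 22.2 m

22.2 m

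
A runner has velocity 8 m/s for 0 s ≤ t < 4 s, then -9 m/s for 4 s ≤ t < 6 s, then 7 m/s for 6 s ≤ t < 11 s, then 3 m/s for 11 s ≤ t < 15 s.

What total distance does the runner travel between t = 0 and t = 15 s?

Distance (not displacement) is the total path length: add the absolute areas under v-t.
0–4 s: |8| × 4 = 32 m
4–6 s: |-9| × 2 = 18 m
6–11 s: |7| × 5 = 35 m
11–15 s: |3| × 4 = 12 m
Total distance = 97 m

97 m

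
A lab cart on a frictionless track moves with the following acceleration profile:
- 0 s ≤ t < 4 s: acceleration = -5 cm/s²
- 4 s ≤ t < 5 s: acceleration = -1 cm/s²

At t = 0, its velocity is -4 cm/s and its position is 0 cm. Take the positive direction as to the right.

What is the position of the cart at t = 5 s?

On each constant-a segment, Δv = aΔt and Δx = v₀Δt + ½aΔt²; chain segment to segment.
0–4 s: v starts -4 cm/s; Δx = -4·4 + ½·-5·4² = -56 cm; v ends -24 cm/s.
4–5 s: v starts -24 cm/s; Δx = -24·1 + ½·-1·1² = -24.5 cm; v ends -25 cm/s.
x(5) = 0 + Σ Δx = -80.5 cm.

-80.5 cm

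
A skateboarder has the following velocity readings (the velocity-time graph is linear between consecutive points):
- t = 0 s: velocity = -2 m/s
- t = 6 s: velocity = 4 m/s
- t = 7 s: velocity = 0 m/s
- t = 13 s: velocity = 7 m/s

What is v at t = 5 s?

3 m/s

On 0–6 s the graph is linear from -2 to 4 m/s: v(5) = -2 + (4 − -2)·(5 − 0)/(6 − 0) = 3 m/s.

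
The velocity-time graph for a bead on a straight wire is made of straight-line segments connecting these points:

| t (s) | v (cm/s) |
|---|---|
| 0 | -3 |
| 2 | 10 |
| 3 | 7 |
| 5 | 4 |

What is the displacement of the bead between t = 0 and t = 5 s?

Net displacement equals the area under the velocity-time graph (areas below the axis count negative).
0–2 s: ½(-3 + 10)(2) = 7 cm
2–3 s: ½(10 + 7)(1) = 8.5 cm
3–5 s: ½(7 + 4)(2) = 11 cm
Net displacement = 26.5 cm

26.5 cm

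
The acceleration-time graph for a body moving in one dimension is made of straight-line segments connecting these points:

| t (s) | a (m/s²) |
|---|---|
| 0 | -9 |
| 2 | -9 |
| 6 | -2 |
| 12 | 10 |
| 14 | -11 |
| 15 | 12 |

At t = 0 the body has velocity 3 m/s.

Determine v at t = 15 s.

Δv equals the area under the a-t graph; then v = v₀ + Δv.
0–2 s: -9 × 2 = -18 m/s
2–6 s: ½(-9 + -2)(4) = -22 m/s
6–12 s: ½(-2 + 10)(6) = 24 m/s
12–14 s: ½(10 + -11)(2) = -1 m/s
14–15 s: ½(-11 + 12)(1) = 0.5 m/s
Δv = -16.5 m/s, so v(15) = 3 + (-16.5) = -13.5 m/s.

-13.5 m/s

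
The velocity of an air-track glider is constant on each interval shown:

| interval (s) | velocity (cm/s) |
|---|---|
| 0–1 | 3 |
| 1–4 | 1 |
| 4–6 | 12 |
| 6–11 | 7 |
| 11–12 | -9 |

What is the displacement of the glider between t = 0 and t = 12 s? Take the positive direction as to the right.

Displacement is the signed area under the v-t curve.
0–1 s: 3 × 1 = 3 cm
1–4 s: 1 × 3 = 3 cm
4–6 s: 12 × 2 = 24 cm
6–11 s: 7 × 5 = 35 cm
11–12 s: -9 × 1 = -9 cm
Net displacement = 56 cm

56 cm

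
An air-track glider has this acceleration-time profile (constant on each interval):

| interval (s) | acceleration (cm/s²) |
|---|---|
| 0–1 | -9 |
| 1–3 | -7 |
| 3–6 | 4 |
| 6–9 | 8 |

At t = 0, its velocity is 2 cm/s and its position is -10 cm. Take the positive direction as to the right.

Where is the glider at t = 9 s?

-76.5 cm

On each constant-a segment, Δv = aΔt and Δx = v₀Δt + ½aΔt²; chain segment to segment.
0–1 s: v starts 2 cm/s; Δx = 2·1 + ½·-9·1² = -2.5 cm; v ends -7 cm/s.
1–3 s: v starts -7 cm/s; Δx = -7·2 + ½·-7·2² = -28 cm; v ends -21 cm/s.
3–6 s: v starts -21 cm/s; Δx = -21·3 + ½·4·3² = -45 cm; v ends -9 cm/s.
6–9 s: v starts -9 cm/s; Δx = -9·3 + ½·8·3² = 9 cm; v ends 15 cm/s.
x(9) = -10 + Σ Δx = -76.5 cm.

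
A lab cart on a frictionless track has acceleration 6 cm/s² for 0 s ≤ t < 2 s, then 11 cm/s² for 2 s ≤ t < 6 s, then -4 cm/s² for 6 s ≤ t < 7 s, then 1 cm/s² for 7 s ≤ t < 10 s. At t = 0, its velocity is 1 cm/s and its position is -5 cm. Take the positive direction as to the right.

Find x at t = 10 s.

367.5 cm

On each constant-a segment, Δv = aΔt and Δx = v₀Δt + ½aΔt²; chain segment to segment.
0–2 s: v starts 1 cm/s; Δx = 1·2 + ½·6·2² = 14 cm; v ends 13 cm/s.
2–6 s: v starts 13 cm/s; Δx = 13·4 + ½·11·4² = 140 cm; v ends 57 cm/s.
6–7 s: v starts 57 cm/s; Δx = 57·1 + ½·-4·1² = 55 cm; v ends 53 cm/s.
7–10 s: v starts 53 cm/s; Δx = 53·3 + ½·1·3² = 163.5 cm; v ends 56 cm/s.
x(10) = -5 + Σ Δx = 367.5 cm.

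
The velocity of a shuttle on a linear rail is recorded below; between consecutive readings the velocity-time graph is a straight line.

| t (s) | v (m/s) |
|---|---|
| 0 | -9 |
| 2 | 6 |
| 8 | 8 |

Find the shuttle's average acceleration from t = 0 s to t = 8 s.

Average acceleration = Δv/Δt = (8 − -9)/(8 − 0) = 2.125 m/s².

2.125 m/s²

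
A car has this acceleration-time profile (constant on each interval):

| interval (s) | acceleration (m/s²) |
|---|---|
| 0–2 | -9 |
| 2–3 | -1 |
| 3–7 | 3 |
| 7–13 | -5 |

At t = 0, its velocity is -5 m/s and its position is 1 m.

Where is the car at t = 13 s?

On each constant-a segment, Δv = aΔt and Δx = v₀Δt + ½aΔt²; chain segment to segment.
0–2 s: v starts -5 m/s; Δx = -5·2 + ½·-9·2² = -28 m; v ends -23 m/s.
2–3 s: v starts -23 m/s; Δx = -23·1 + ½·-1·1² = -23.5 m; v ends -24 m/s.
3–7 s: v starts -24 m/s; Δx = -24·4 + ½·3·4² = -72 m; v ends -12 m/s.
7–13 s: v starts -12 m/s; Δx = -12·6 + ½·-5·6² = -162 m; v ends -42 m/s.
x(13) = 1 + Σ Δx = -284.5 m.

-284.5 m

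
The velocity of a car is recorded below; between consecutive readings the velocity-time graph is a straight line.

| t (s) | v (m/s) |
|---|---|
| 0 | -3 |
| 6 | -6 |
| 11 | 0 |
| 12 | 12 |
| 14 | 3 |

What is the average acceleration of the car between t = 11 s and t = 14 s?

Average acceleration = Δv/Δt = (3 − 0)/(14 − 11) = 1 m/s².

1 m/s²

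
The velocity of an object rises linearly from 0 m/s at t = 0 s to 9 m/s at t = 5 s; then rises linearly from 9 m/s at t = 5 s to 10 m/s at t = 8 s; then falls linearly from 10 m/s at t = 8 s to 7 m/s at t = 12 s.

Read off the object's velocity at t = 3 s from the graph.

5.4 m/s

On 0–5 s the graph is linear from 0 to 9 m/s: v(3) = 0 + (9 − 0)·(3 − 0)/(5 − 0) = 5.4 m/s.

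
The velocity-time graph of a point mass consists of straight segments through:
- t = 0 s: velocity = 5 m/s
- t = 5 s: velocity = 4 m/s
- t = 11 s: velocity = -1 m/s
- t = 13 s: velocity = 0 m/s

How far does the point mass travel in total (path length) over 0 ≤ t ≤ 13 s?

33.7 m

Distance (not displacement) is the total path length: add the absolute areas under v-t.
0–5 s: |½(5 + 4)(5)| = 22.5 m
5–11 s: v = 0 at t = 9.8 s; triangle areas 9.6 + 0.6 = 10.2 m
11–13 s: |½(-1 + 0)(2)| = 1 m
Total distance = 33.7 m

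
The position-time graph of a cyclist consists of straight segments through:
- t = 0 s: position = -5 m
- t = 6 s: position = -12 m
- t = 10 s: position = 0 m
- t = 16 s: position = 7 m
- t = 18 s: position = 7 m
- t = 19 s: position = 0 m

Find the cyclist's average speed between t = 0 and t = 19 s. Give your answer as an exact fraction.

33/19 m/s

Average speed = (total path length)/(elapsed time); on a piecewise-linear x-t graph the path length is Σ|Δx|.
0–6 s: |Δx| = |-12 − -5| = 7 m
6–10 s: |Δx| = |0 − -12| = 12 m
10–16 s: |Δx| = |7 − 0| = 7 m
16–18 s: |Δx| = |7 − 7| = 0 m
18–19 s: |Δx| = |0 − 7| = 7 m
Total path = 33 m; average speed = 33/19 = 33/19 m/s.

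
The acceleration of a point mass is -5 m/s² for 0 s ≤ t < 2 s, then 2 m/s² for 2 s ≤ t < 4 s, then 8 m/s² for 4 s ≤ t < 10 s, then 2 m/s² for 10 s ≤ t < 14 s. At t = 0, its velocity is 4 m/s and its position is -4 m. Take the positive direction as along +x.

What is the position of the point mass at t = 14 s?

On each constant-a segment, Δv = aΔt and Δx = v₀Δt + ½aΔt²; chain segment to segment.
0–2 s: v starts 4 m/s; Δx = 4·2 + ½·-5·2² = -2 m; v ends -6 m/s.
2–4 s: v starts -6 m/s; Δx = -6·2 + ½·2·2² = -8 m; v ends -2 m/s.
4–10 s: v starts -2 m/s; Δx = -2·6 + ½·8·6² = 132 m; v ends 46 m/s.
10–14 s: v starts 46 m/s; Δx = 46·4 + ½·2·4² = 200 m; v ends 54 m/s.
x(14) = -4 + Σ Δx = 318 m.

318 m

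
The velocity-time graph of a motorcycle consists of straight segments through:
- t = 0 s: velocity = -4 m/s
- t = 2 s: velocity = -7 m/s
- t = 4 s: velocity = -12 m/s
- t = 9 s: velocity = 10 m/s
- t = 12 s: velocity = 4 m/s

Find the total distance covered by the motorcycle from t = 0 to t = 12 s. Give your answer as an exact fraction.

Total distance travelled is ∫|v| dt — sum the magnitudes of each area piece.
0–2 s: |½(-4 + -7)(2)| = 11 m
2–4 s: |½(-7 + -12)(2)| = 19 m
4–9 s: v = 0 at t = 74/11 s; triangle areas 180/11 + 125/11 = 305/11 m
9–12 s: |½(10 + 4)(3)| = 21 m
Total distance = 866/11 m

866/11 m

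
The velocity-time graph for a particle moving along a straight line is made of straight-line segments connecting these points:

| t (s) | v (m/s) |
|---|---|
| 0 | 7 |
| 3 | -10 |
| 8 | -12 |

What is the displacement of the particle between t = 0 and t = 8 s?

Displacement is the signed area under the v-t curve.
0–3 s: ½(7 + -10)(3) = -4.5 m
3–8 s: ½(-10 + -12)(5) = -55 m
Net displacement = -59.5 m

-59.5 m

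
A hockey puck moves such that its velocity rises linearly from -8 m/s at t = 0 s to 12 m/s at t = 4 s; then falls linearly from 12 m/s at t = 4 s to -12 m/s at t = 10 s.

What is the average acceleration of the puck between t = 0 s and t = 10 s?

Average acceleration = Δv/Δt = (-12 − -8)/(10 − 0) = -0.4 m/s².

-0.4 m/s²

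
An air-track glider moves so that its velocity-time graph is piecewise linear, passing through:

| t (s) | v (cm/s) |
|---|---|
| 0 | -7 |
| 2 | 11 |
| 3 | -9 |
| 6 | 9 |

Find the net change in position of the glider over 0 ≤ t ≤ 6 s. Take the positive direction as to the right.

5 cm

Net displacement equals the area under the velocity-time graph (areas below the axis count negative).
0–2 s: ½(-7 + 11)(2) = 4 cm
2–3 s: ½(11 + -9)(1) = 1 cm
3–6 s: ½(-9 + 9)(3) = 0 cm
Net displacement = 5 cm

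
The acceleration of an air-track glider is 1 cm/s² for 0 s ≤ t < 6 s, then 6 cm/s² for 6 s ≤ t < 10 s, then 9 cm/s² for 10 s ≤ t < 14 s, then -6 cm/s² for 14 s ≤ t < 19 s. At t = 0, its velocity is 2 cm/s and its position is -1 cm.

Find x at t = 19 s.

574 cm

On each constant-a segment, Δv = aΔt and Δx = v₀Δt + ½aΔt²; chain segment to segment.
0–6 s: v starts 2 cm/s; Δx = 2·6 + ½·1·6² = 30 cm; v ends 8 cm/s.
6–10 s: v starts 8 cm/s; Δx = 8·4 + ½·6·4² = 80 cm; v ends 32 cm/s.
10–14 s: v starts 32 cm/s; Δx = 32·4 + ½·9·4² = 200 cm; v ends 68 cm/s.
14–19 s: v starts 68 cm/s; Δx = 68·5 + ½·-6·5² = 265 cm; v ends 38 cm/s.
x(19) = -1 + Σ Δx = 574 cm.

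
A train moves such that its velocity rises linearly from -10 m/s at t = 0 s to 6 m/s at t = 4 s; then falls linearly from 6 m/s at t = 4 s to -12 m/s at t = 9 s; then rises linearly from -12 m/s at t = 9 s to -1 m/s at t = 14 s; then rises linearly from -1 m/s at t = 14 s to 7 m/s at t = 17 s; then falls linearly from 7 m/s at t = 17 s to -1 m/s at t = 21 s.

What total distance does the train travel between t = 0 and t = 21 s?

96.375 m

Total distance travelled is ∫|v| dt — sum the magnitudes of each area piece.
0–4 s: v = 0 at t = 2.5 s; triangle areas 12.5 + 4.5 = 17 m
4–9 s: v = 0 at t = 17/3 s; triangle areas 5 + 20 = 25 m
9–14 s: |½(-12 + -1)(5)| = 32.5 m
14–17 s: v = 0 at t = 14.375 s; triangle areas 0.1875 + 9.1875 = 9.375 m
17–21 s: v = 0 at t = 20.5 s; triangle areas 12.25 + 0.25 = 12.5 m
Total distance = 96.375 m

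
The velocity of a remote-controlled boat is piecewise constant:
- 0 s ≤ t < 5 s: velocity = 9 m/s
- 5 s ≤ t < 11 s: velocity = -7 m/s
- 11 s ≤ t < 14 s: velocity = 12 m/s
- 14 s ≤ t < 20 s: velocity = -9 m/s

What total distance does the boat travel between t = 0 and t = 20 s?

177 m

Distance (not displacement) is the total path length: add the absolute areas under v-t.
0–5 s: |9| × 5 = 45 m
5–11 s: |-7| × 6 = 42 m
11–14 s: |12| × 3 = 36 m
14–20 s: |-9| × 6 = 54 m
Total distance = 177 m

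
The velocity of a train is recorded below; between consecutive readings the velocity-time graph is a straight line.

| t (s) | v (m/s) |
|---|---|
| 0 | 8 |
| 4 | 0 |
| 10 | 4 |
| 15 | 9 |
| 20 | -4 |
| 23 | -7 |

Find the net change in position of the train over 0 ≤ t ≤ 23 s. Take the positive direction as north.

56.5 m

Net displacement equals the area under the velocity-time graph (areas below the axis count negative).
0–4 s: ½(8 + 0)(4) = 16 m
4–10 s: ½(0 + 4)(6) = 12 m
10–15 s: ½(4 + 9)(5) = 32.5 m
15–20 s: ½(9 + -4)(5) = 12.5 m
20–23 s: ½(-4 + -7)(3) = -16.5 m
Net displacement = 56.5 m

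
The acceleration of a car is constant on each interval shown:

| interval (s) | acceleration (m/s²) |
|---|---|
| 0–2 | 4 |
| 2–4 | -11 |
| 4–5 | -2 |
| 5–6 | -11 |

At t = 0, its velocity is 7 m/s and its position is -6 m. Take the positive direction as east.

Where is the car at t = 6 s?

On each constant-a segment, Δv = aΔt and Δx = v₀Δt + ½aΔt²; chain segment to segment.
0–2 s: v starts 7 m/s; Δx = 7·2 + ½·4·2² = 22 m; v ends 15 m/s.
2–4 s: v starts 15 m/s; Δx = 15·2 + ½·-11·2² = 8 m; v ends -7 m/s.
4–5 s: v starts -7 m/s; Δx = -7·1 + ½·-2·1² = -8 m; v ends -9 m/s.
5–6 s: v starts -9 m/s; Δx = -9·1 + ½·-11·1² = -14.5 m; v ends -20 m/s.
x(6) = -6 + Σ Δx = 1.5 m.

1.5 m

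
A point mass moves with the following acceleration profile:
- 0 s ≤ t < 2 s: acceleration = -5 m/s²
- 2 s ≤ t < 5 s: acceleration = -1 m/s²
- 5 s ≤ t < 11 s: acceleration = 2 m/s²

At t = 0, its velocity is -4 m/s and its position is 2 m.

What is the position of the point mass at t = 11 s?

On each constant-a segment, Δv = aΔt and Δx = v₀Δt + ½aΔt²; chain segment to segment.
0–2 s: v starts -4 m/s; Δx = -4·2 + ½·-5·2² = -18 m; v ends -14 m/s.
2–5 s: v starts -14 m/s; Δx = -14·3 + ½·-1·3² = -46.5 m; v ends -17 m/s.
5–11 s: v starts -17 m/s; Δx = -17·6 + ½·2·6² = -66 m; v ends -5 m/s.
x(11) = 2 + Σ Δx = -128.5 m.

-128.5 m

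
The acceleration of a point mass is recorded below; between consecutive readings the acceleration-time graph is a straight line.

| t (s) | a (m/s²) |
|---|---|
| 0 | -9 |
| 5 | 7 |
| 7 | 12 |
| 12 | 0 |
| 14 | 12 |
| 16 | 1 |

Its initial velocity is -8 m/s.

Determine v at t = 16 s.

Δv equals the area under the a-t graph; then v = v₀ + Δv.
0–5 s: ½(-9 + 7)(5) = -5 m/s
5–7 s: ½(7 + 12)(2) = 19 m/s
7–12 s: ½(12 + 0)(5) = 30 m/s
12–14 s: ½(0 + 12)(2) = 12 m/s
14–16 s: ½(12 + 1)(2) = 13 m/s
Δv = 69 m/s, so v(16) = -8 + (69) = 61 m/s.

61 m/s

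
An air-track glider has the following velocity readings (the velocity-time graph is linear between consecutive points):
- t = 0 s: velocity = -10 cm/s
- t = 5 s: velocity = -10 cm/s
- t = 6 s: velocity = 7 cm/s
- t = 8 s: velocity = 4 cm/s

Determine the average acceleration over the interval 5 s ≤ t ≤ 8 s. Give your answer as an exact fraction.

14/3 cm/s²

Average acceleration = Δv/Δt = (4 − -10)/(8 − 5) = 14/3 cm/s².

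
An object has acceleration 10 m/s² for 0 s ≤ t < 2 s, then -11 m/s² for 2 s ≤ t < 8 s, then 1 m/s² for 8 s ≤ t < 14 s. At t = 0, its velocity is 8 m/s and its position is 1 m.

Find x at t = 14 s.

-203 m

On each constant-a segment, Δv = aΔt and Δx = v₀Δt + ½aΔt²; chain segment to segment.
0–2 s: v starts 8 m/s; Δx = 8·2 + ½·10·2² = 36 m; v ends 28 m/s.
2–8 s: v starts 28 m/s; Δx = 28·6 + ½·-11·6² = -30 m; v ends -38 m/s.
8–14 s: v starts -38 m/s; Δx = -38·6 + ½·1·6² = -210 m; v ends -32 m/s.
x(14) = 1 + Σ Δx = -203 m.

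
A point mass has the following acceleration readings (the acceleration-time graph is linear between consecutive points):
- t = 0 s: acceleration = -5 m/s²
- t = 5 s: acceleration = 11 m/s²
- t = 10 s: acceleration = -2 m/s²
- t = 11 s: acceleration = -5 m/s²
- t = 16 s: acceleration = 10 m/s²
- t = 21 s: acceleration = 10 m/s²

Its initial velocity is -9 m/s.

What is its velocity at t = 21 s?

Δv equals the area under the a-t graph; then v = v₀ + Δv.
0–5 s: ½(-5 + 11)(5) = 15 m/s
5–10 s: ½(11 + -2)(5) = 22.5 m/s
10–11 s: ½(-2 + -5)(1) = -3.5 m/s
11–16 s: ½(-5 + 10)(5) = 12.5 m/s
16–21 s: 10 × 5 = 50 m/s
Δv = 96.5 m/s, so v(21) = -9 + (96.5) = 87.5 m/s.

87.5 m/s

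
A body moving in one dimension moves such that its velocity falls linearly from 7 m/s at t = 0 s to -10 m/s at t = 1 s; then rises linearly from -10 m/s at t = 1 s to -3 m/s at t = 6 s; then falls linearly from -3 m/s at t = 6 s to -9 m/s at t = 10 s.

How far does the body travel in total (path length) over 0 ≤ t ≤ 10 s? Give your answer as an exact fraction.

Total distance travelled is ∫|v| dt — sum the magnitudes of each area piece.
0–1 s: v = 0 at t = 7/17 s; triangle areas 49/34 + 50/17 = 149/34 m
1–6 s: |½(-10 + -3)(5)| = 32.5 m
6–10 s: |½(-3 + -9)(4)| = 24 m
Total distance = 1035/17 m

1035/17 m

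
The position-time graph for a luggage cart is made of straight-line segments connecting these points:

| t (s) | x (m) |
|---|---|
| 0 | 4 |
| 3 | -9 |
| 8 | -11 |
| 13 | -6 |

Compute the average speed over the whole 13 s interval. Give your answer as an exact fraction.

Average speed = (total path length)/(elapsed time); on a piecewise-linear x-t graph the path length is Σ|Δx|.
0–3 s: |Δx| = |-9 − 4| = 13 m
3–8 s: |Δx| = |-11 − -9| = 2 m
8–13 s: |Δx| = |-6 − -11| = 5 m
Total path = 20 m; average speed = 20/13 = 20/13 m/s.

20/13 m/s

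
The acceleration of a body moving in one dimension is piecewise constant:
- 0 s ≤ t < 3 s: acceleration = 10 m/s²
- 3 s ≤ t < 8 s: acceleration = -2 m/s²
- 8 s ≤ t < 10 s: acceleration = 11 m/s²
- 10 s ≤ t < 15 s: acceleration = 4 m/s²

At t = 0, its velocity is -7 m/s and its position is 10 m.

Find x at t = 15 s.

On each constant-a segment, Δv = aΔt and Δx = v₀Δt + ½aΔt²; chain segment to segment.
0–3 s: v starts -7 m/s; Δx = -7·3 + ½·10·3² = 24 m; v ends 23 m/s.
3–8 s: v starts 23 m/s; Δx = 23·5 + ½·-2·5² = 90 m; v ends 13 m/s.
8–10 s: v starts 13 m/s; Δx = 13·2 + ½·11·2² = 48 m; v ends 35 m/s.
10–15 s: v starts 35 m/s; Δx = 35·5 + ½·4·5² = 225 m; v ends 55 m/s.
x(15) = 10 + Σ Δx = 397 m.

397 m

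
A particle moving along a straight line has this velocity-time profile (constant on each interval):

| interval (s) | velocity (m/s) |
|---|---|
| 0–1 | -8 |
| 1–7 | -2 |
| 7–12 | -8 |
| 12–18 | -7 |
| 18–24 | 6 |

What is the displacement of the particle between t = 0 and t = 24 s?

-66 m

Net displacement equals the area under the velocity-time graph (areas below the axis count negative).
0–1 s: -8 × 1 = -8 m
1–7 s: -2 × 6 = -12 m
7–12 s: -8 × 5 = -40 m
12–18 s: -7 × 6 = -42 m
18–24 s: 6 × 6 = 36 m
Net displacement = -66 m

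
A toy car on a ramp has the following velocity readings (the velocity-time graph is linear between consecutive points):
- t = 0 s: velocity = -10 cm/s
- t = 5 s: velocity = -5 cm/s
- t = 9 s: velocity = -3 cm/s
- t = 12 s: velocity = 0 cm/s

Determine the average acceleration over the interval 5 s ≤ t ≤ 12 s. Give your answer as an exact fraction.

Average acceleration = Δv/Δt = (0 − -5)/(12 − 5) = 5/7 cm/s².

5/7 cm/s²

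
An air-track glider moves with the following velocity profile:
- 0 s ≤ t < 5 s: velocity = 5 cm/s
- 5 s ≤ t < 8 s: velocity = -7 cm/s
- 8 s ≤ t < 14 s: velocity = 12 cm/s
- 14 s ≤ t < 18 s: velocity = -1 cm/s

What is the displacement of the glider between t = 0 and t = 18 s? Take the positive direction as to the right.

72 cm

Net displacement equals the area under the velocity-time graph (areas below the axis count negative).
0–5 s: 5 × 5 = 25 cm
5–8 s: -7 × 3 = -21 cm
8–14 s: 12 × 6 = 72 cm
14–18 s: -1 × 4 = -4 cm
Net displacement = 72 cm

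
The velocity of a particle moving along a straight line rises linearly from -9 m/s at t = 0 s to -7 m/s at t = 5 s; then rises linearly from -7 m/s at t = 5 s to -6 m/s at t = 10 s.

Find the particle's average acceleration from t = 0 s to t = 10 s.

Average acceleration = Δv/Δt = (-6 − -9)/(10 − 0) = 0.3 m/s².

0.3 m/s²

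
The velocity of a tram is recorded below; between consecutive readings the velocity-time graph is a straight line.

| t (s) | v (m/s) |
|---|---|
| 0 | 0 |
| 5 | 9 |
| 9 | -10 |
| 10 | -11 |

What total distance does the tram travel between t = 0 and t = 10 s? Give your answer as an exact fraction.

Distance (not displacement) is the total path length: add the absolute areas under v-t.
0–5 s: |½(0 + 9)(5)| = 22.5 m
5–9 s: v = 0 at t = 131/19 s; triangle areas 162/19 + 200/19 = 362/19 m
9–10 s: |½(-10 + -11)(1)| = 10.5 m
Total distance = 989/19 m

989/19 m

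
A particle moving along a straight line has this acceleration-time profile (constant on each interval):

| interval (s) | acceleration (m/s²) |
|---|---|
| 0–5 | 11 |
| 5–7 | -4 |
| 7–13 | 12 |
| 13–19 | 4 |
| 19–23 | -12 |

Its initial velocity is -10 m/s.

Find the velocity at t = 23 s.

Δv equals the area under the a-t graph; then v = v₀ + Δv.
0–5 s: 11 × 5 = 55 m/s
5–7 s: -4 × 2 = -8 m/s
7–13 s: 12 × 6 = 72 m/s
13–19 s: 4 × 6 = 24 m/s
19–23 s: -12 × 4 = -48 m/s
Δv = 95 m/s, so v(23) = -10 + (95) = 85 m/s.

85 m/s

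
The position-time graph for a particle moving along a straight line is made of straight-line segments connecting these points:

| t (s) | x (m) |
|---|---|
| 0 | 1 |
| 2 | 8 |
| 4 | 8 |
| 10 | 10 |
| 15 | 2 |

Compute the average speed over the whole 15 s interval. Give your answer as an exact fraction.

17/15 m/s

Average speed = (total path length)/(elapsed time); on a piecewise-linear x-t graph the path length is Σ|Δx|.
0–2 s: |Δx| = |8 − 1| = 7 m
2–4 s: |Δx| = |8 − 8| = 0 m
4–10 s: |Δx| = |10 − 8| = 2 m
10–15 s: |Δx| = |2 − 10| = 8 m
Total path = 17 m; average speed = 17/15 = 17/15 m/s.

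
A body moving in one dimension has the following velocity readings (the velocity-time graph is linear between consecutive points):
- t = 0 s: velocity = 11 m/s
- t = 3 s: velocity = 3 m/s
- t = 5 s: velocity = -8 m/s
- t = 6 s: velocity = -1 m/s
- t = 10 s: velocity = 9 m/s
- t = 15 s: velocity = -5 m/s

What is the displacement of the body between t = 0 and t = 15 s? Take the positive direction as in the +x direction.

37.5 m

Net displacement equals the area under the velocity-time graph (areas below the axis count negative).
0–3 s: ½(11 + 3)(3) = 21 m
3–5 s: ½(3 + -8)(2) = -5 m
5–6 s: ½(-8 + -1)(1) = -4.5 m
6–10 s: ½(-1 + 9)(4) = 16 m
10–15 s: ½(9 + -5)(5) = 10 m
Net displacement = 37.5 m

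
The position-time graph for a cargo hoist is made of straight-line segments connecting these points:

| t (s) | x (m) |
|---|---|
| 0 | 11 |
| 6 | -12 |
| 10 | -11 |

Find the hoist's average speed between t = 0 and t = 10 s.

Average speed = (total path length)/(elapsed time); on a piecewise-linear x-t graph the path length is Σ|Δx|.
0–6 s: |Δx| = |-12 − 11| = 23 m
6–10 s: |Δx| = |-11 − -12| = 1 m
Total path = 24 m; average speed = 24/10 = 2.4 m/s.

2.4 m/s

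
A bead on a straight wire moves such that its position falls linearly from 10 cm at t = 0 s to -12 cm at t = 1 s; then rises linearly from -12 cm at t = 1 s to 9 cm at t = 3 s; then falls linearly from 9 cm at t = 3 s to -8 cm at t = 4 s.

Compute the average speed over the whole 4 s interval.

15 cm/s

Average speed = (total path length)/(elapsed time); on a piecewise-linear x-t graph the path length is Σ|Δx|.
0–1 s: |Δx| = |-12 − 10| = 22 cm
1–3 s: |Δx| = |9 − -12| = 21 cm
3–4 s: |Δx| = |-8 − 9| = 17 cm
Total path = 60 cm; average speed = 60/4 = 15 cm/s.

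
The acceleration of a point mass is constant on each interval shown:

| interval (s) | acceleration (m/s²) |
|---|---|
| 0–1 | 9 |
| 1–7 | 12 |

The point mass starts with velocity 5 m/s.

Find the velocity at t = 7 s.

86 m/s

Δv equals the area under the a-t graph; then v = v₀ + Δv.
0–1 s: 9 × 1 = 9 m/s
1–7 s: 12 × 6 = 72 m/s
Δv = 81 m/s, so v(7) = 5 + (81) = 86 m/s.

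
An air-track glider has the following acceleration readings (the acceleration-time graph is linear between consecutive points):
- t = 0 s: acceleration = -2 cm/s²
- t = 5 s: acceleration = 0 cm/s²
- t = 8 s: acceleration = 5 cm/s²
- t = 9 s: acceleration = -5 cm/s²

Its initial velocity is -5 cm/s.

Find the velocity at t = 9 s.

Δv equals the area under the a-t graph; then v = v₀ + Δv.
0–5 s: ½(-2 + 0)(5) = -5 cm/s
5–8 s: ½(0 + 5)(3) = 7.5 cm/s
8–9 s: ½(5 + -5)(1) = 0 cm/s
Δv = 2.5 cm/s, so v(9) = -5 + (2.5) = -2.5 cm/s.

-2.5 cm/s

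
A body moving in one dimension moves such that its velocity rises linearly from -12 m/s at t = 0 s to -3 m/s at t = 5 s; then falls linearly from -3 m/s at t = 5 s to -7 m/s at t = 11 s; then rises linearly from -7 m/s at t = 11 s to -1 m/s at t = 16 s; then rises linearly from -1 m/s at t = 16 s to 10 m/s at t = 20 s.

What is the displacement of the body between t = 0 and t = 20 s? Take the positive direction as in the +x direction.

-69.5 m

Displacement is the signed area under the v-t curve.
0–5 s: ½(-12 + -3)(5) = -37.5 m
5–11 s: ½(-3 + -7)(6) = -30 m
11–16 s: ½(-7 + -1)(5) = -20 m
16–20 s: ½(-1 + 10)(4) = 18 m
Net displacement = -69.5 m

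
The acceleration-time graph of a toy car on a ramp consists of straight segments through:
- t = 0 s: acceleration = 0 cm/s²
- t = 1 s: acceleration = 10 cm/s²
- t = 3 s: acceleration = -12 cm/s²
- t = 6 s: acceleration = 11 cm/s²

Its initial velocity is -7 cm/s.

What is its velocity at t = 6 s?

-5.5 cm/s

Δv equals the area under the a-t graph; then v = v₀ + Δv.
0–1 s: ½(0 + 10)(1) = 5 cm/s
1–3 s: ½(10 + -12)(2) = -2 cm/s
3–6 s: ½(-12 + 11)(3) = -1.5 cm/s
Δv = 1.5 cm/s, so v(6) = -7 + (1.5) = -5.5 cm/s.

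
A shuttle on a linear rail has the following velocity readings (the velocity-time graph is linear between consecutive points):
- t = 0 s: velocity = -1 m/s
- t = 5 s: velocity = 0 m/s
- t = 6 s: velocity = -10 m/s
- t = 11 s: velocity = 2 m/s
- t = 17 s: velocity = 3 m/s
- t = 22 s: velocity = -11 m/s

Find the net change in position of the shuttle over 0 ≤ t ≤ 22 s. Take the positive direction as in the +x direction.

Displacement is the signed area under the v-t curve.
0–5 s: ½(-1 + 0)(5) = -2.5 m
5–6 s: ½(0 + -10)(1) = -5 m
6–11 s: ½(-10 + 2)(5) = -20 m
11–17 s: ½(2 + 3)(6) = 15 m
17–22 s: ½(3 + -11)(5) = -20 m
Net displacement = -32.5 m

-32.5 m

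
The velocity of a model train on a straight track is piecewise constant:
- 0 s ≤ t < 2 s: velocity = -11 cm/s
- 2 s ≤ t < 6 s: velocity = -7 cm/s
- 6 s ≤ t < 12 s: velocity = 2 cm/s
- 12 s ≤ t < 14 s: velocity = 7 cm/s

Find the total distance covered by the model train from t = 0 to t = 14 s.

Total distance travelled is ∫|v| dt — sum the magnitudes of each area piece.
0–2 s: |-11| × 2 = 22 cm
2–6 s: |-7| × 4 = 28 cm
6–12 s: |2| × 6 = 12 cm
12–14 s: |7| × 2 = 14 cm
Total distance = 76 cm

76 cm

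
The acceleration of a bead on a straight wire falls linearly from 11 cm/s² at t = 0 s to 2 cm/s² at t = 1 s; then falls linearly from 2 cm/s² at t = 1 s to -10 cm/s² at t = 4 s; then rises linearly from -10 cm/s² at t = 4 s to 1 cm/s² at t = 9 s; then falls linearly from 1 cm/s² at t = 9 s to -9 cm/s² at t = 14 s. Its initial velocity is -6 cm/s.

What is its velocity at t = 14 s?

Δv equals the area under the a-t graph; then v = v₀ + Δv.
0–1 s: ½(11 + 2)(1) = 6.5 cm/s
1–4 s: ½(2 + -10)(3) = -12 cm/s
4–9 s: ½(-10 + 1)(5) = -22.5 cm/s
9–14 s: ½(1 + -9)(5) = -20 cm/s
Δv = -48 cm/s, so v(14) = -6 + (-48) = -54 cm/s.

-54 cm/s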